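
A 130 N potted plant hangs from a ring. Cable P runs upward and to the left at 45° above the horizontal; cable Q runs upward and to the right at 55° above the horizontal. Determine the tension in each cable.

ΣF_x = 0: −T_P·cos45° + T_Q·cos55° = 0 → T_Q = 1.2328·T_P.
ΣF_y = 0: T_P·sin45° + T_Q·sin55° = 130.
Substitute: T_P·(0.707107 + 1.2328·0.819152) = 130 → T_P = 75.7153 ≈ 75.72 N.
Then T_Q = 1.2328 × 75.7153 = 93.34 N.

T_P = 75.72 N, T_Q = 93.34 N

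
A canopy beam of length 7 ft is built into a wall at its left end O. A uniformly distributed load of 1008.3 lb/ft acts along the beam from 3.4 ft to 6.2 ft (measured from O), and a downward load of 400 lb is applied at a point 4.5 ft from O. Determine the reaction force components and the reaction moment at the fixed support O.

Resultant of the distributed load: 1008.3 × 2.8 = 2823.24 lb at 4.8 ft from O.
ΣF_x = 0: O_x = 0.
ΣF_y = 0: O_y − 1008.3·2.8 − 400 = 0 → O_y = 3223 lb.
ΣM about O: M_O − (1008.3·2.8)·4.8 − 400·4.5 = 0 → M_O = 15350 lb·ft.

O_x = 0, O_y = 3223 lb, M_O = 15350 lb·ft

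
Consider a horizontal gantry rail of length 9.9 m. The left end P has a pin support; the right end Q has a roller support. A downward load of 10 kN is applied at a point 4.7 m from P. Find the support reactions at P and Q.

P_x = 0, P_y = 5.253 kN, Q_y = 4.747 kN

Moments about P: Q_y·9.9 − 10·4.7 = 0 → Q_y = 47/9.9 = 4.74747 ≈ 4.747 kN.
ΣF_y = 0: P_y + 4.74747 − 10 = 0 → P_y = 5.253 kN.
ΣF_x = 0: no horizontal applied forces, so P_x = 0.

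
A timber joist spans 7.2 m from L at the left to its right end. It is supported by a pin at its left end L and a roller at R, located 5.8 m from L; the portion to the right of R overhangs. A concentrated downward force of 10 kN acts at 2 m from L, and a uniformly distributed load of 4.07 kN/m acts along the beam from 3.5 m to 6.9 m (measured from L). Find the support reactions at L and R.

Resultant of the distributed load: 4.07 × 3.4 = 13.838 kN at 5.2 m from L.
Taking moments about L: R_y·5.8 − 10·2 − (4.07·3.4)·5.2 = 0 → R_y = 91.9576/5.8 = 15.8548 ≈ 15.85 kN.
ΣF_y = 0: L_y + 15.8548 − 10 − 4.07·3.4 = 0 → L_y = 7.983 kN.
ΣF_x = 0: no horizontal applied forces, so L_x = 0.

L_x = 0, L_y = 7.983 kN, R_y = 15.85 kN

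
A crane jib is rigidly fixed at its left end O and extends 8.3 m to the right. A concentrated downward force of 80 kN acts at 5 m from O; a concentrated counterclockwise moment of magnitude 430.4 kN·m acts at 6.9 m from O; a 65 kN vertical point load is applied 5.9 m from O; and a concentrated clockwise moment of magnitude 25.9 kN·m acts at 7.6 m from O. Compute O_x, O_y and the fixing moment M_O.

ΣF_x = 0: O_x = 0.
ΣF_y = 0: O_y − 80 − 65 = 0 → O_y = 145.0 kN.
ΣM about O: M_O − 80·5 + 430.4 − 65·5.9 − 25.9 = 0 → M_O = 379.0 kN·m.

O_x = 0, O_y = 145.0 kN, M_O = 379.0 kN·m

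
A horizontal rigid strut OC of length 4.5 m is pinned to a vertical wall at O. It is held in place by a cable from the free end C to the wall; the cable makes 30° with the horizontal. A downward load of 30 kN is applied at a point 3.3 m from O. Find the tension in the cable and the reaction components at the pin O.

ΣM about O: T·sin30°·4.5 − 30·3.3 = 0 → T = 99/(4.5·0.5) = 44.00 kN.
ΣF_x = 0: O_x − T·cos30° = 0 → O_x = 44 × 0.866025 = 38.11 kN.
ΣF_y = 0: O_y + T·sin30° − 30 = 0 → O_y = 30 − 44 × 0.5 = 8.000 kN.

T = 44.00 kN, O_x = 38.11 kN, O_y = 8.000 kN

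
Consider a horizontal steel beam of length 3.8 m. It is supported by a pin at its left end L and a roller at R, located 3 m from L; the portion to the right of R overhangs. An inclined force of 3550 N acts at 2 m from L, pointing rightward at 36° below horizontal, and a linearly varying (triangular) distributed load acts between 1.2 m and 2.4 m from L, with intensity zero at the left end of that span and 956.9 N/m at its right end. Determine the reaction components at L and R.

Resultant of the triangular load: ½ × 956.9 × 1.2 = 574.14 N, acting at 2 m from L (one-third of the span from the peak).
ΣM about L: R_y·3 − 3550·sin36°·2 − (½·956.9·1.2)·2 = 0 → R_y = 5321.56/3 = 1773.85 ≈ 1774 N.
ΣF_y = 0: L_y + 1773.85 − 3550·sin36° − ½·956.9·1.2 = 0 → L_y = 886.9 N.
ΣF_x = 0: L_x + 3550·cos36° = 0 → L_x = -2872 N.

L_x = -2872 N, L_y = 886.9 N, R_y = 1774 N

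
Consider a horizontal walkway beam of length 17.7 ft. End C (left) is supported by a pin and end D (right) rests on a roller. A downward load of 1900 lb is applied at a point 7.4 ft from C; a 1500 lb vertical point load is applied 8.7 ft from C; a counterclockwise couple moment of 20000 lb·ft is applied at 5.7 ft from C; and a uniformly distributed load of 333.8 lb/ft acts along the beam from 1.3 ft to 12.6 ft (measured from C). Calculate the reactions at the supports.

Resultant of the distributed load: 333.8 × 11.3 = 3771.94 lb at 6.95 ft from C.
ΣM about C: D_y·17.7 − 1900·7.4 − 1500·8.7 + 20000 − (333.8·11.3)·6.95 = 0 → D_y = 33324.983/17.7 = 1882.77 ≈ 1883 lb.
ΣF_y = 0: C_y + 1882.77 − 1900 − 1500 − 333.8·11.3 = 0 → C_y = 5289 lb.
ΣF_x = 0: no horizontal applied forces, so C_x = 0.

C_x = 0, C_y = 5289 lb, D_y = 1883 lb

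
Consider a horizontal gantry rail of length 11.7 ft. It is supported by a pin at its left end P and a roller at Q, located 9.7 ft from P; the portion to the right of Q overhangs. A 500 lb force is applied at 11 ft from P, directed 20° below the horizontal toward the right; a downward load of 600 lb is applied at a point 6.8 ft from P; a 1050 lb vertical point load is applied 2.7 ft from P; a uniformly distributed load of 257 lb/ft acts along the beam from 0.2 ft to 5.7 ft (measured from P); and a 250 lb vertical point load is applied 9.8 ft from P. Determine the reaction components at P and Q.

P_x = -469.8 lb, P_y = 1895 lb, Q_y = 1589 lb

Resultant of the distributed load: 257 × 5.5 = 1413.5 lb at 2.95 ft from P.
Moments about P: Q_y·9.7 − 500·sin20°·11 − 600·6.8 − 1050·2.7 − (257·5.5)·2.95 − 250·9.8 = 0 → Q_y = 15415.9/9.7 = 1589.27 ≈ 1589 lb.
ΣF_y = 0: P_y + 1589.27 − 500·sin20° − 600 − 1050 − 257·5.5 − 250 = 0 → P_y = 1895 lb.
ΣF_x = 0: P_x + 500·cos20° = 0 → P_x = -469.8 lb.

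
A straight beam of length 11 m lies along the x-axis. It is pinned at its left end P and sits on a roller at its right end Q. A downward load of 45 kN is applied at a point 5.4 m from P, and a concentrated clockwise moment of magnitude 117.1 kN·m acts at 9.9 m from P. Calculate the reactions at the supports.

P_x = 0, P_y = 12.26 kN, Q_y = 32.74 kN

ΣM about P: Q_y·11 − 45·5.4 − 117.1 = 0 → Q_y = 360.1/11 = 32.7364 ≈ 32.74 kN.
ΣF_y = 0: P_y + 32.7364 − 45 = 0 → P_y = 12.26 kN.
ΣF_x = 0: no horizontal applied forces, so P_x = 0.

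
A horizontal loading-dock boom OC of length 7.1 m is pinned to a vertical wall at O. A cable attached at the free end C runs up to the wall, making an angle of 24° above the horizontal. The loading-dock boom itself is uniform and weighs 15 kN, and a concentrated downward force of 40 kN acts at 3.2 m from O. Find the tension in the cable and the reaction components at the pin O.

T = 62.76 kN, O_x = 57.34 kN, O_y = 29.47 kN

ΣM about O: T·sin24°·7.1 − 15·3.55 − 40·3.2 = 0 → T = 181.25/(7.1·0.406737) = 62.7633 ≈ 62.76 kN.
ΣF_x = 0: O_x − T·cos24° = 0 → O_x = 62.7633 × 0.913545 = 57.34 kN.
ΣF_y = 0: O_y + T·sin24° − 15 − 40 = 0 → O_y = 55 − 62.7633 × 0.406737 = 29.47 kN.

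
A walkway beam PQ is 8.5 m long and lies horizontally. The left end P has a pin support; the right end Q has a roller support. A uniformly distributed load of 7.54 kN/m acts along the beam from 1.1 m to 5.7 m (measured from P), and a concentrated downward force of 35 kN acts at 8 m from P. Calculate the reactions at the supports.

Resultant of the distributed load: 7.54 × 4.6 = 34.684 kN at 3.4 m from P.
Taking moments about P: Q_y·8.5 − (7.54·4.6)·3.4 − 35·8 = 0 → Q_y = 397.9256/8.5 = 46.8148 ≈ 46.81 kN.
ΣF_y = 0: P_y + 46.8148 − 7.54·4.6 − 35 = 0 → P_y = 22.87 kN.
ΣF_x = 0: no horizontal applied forces, so P_x = 0.

P_x = 0, P_y = 22.87 kN, Q_y = 46.81 kN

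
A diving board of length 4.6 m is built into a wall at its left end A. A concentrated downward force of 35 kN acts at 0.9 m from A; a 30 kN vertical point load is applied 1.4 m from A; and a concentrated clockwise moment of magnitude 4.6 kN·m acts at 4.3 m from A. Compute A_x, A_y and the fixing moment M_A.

ΣF_x = 0: A_x = 0.
ΣF_y = 0: A_y − 35 − 30 = 0 → A_y = 65.00 kN.
ΣM about A: M_A − 35·0.9 − 30·1.4 − 4.6 = 0 → M_A = 78.10 kN·m.

A_x = 0, A_y = 65.00 kN, M_A = 78.10 kN·m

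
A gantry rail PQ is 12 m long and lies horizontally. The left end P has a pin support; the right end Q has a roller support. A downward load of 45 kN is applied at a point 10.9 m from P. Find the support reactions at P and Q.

Moments about P: Q_y·12 − 45·10.9 = 0 → Q_y = 490.5/12 = 40.875 ≈ 40.88 kN.
ΣF_y = 0: P_y + 40.875 − 45 = 0 → P_y = 4.125 kN.
ΣF_x = 0: no horizontal applied forces, so P_x = 0.

P_x = 0, P_y = 4.125 kN, Q_y = 40.88 kN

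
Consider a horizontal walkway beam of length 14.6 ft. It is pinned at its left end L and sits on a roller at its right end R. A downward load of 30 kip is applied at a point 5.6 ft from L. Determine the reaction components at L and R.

ΣM about L: R_y·14.6 − 30·5.6 = 0 → R_y = 168/14.6 = 11.5068 ≈ 11.51 kip.
ΣF_y = 0: L_y + 11.5068 − 30 = 0 → L_y = 18.49 kip.
ΣF_x = 0: no horizontal applied forces, so L_x = 0.

L_x = 0, L_y = 18.49 kip, R_y = 11.51 kip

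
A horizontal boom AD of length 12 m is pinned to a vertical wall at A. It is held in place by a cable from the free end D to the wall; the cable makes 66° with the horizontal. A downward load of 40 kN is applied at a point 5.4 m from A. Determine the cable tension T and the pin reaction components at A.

ΣM about A: T·sin66°·12 − 40·5.4 = 0 → T = 216/(12·0.913545) = 19.7035 ≈ 19.70 kN.
ΣF_x = 0: A_x − T·cos66° = 0 → A_x = 19.7035 × 0.406737 = 8.014 kN.
ΣF_y = 0: A_y + T·sin66° − 40 = 0 → A_y = 40 − 19.7035 × 0.913545 = 22.00 kN.

T = 19.70 kN, A_x = 8.014 kN, A_y = 22.00 kN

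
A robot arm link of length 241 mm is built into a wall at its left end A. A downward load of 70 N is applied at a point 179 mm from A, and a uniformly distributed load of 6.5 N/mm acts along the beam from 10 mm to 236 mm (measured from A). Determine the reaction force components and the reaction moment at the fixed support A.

A_x = 0, A_y = 1539 N, M_A = 193200 N·mm

Resultant of the distributed load: 6.5 × 226 = 1469 N at 123 mm from A.
ΣF_x = 0: A_x = 0.
ΣF_y = 0: A_y − 70 − 6.5·226 = 0 → A_y = 1539 N.
ΣM about A: M_A − 70·179 − (6.5·226)·123 = 0 → M_A = 193200 N·mm.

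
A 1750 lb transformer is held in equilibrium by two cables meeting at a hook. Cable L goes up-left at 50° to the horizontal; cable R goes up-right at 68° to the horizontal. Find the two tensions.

ΣF_x = 0: −T_L·cos50° + T_R·cos68° = 0 → T_R = 1.7159·T_L.
ΣF_y = 0: T_L·sin50° + T_R·sin68° = 1750.
Substitute: T_L·(0.766044 + 1.7159·0.927184) = 1750 → T_L = 742.47 ≈ 742.5 lb.
Then T_R = 1.7159 × 742.47 = 1274 lb.

T_L = 742.5 lb, T_R = 1274 lb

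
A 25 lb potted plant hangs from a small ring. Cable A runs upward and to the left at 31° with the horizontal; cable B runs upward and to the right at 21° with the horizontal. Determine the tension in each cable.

ΣF_x = 0: −T_A·cos31° + T_B·cos21° = 0 → T_B = 0.91815·T_A.
ΣF_y = 0: T_A·sin31° + T_B·sin21° = 25.
Substitute: T_A·(0.515038 + 0.91815·0.358368) = 25 → T_A = 29.6183 ≈ 29.62 lb.
Then T_B = 0.91815 × 29.6183 = 27.19 lb.

T_A = 29.62 lb, T_B = 27.19 lb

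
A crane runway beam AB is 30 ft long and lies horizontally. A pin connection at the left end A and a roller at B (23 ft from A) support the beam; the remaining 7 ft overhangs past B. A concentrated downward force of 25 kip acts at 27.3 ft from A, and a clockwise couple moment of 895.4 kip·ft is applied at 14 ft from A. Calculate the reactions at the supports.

Moments about A: B_y·23 − 25·27.3 − 895.4 = 0 → B_y = 1577.9/23 = 68.6043 ≈ 68.60 kip.
ΣF_y = 0: A_y + 68.6043 − 25 = 0 → A_y = -43.60 kip.
ΣF_x = 0: no horizontal applied forces, so A_x = 0.

A_x = 0, A_y = -43.60 kip, B_y = 68.60 kip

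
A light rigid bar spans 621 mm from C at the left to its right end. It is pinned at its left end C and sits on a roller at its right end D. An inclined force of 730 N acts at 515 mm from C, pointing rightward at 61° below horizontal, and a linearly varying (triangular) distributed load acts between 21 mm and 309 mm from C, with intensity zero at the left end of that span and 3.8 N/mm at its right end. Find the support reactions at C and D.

C_x = -353.9 N, C_y = 468.5 N, D_y = 717.2 N

Resultant of the triangular load: ½ × 3.8 × 288 = 547.2 N, acting at 213 mm from C (one-third of the span from the peak).
ΣM about C: D_y·621 − 730·sin61°·515 − (½·3.8·288)·213 = 0 → D_y = 445367/621 = 717.177 ≈ 717.2 N.
ΣF_y = 0: C_y + 717.177 − 730·sin61° − ½·3.8·288 = 0 → C_y = 468.5 N.
ΣF_x = 0: C_x + 730·cos61° = 0 → C_x = -353.9 N.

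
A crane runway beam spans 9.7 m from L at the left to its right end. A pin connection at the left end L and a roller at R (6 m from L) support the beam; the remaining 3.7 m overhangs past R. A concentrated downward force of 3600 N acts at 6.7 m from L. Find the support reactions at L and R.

ΣM about L: R_y·6 − 3600·6.7 = 0 → R_y = 24120/6 = 4020 N.
ΣF_y = 0: L_y + 4020 − 3600 = 0 → L_y = -420.0 N.
ΣF_x = 0: no horizontal applied forces, so L_x = 0.

L_x = 0, L_y = -420.0 N, R_y = 4020 N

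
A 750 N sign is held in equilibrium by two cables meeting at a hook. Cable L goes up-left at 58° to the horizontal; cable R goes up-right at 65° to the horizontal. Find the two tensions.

T_L = 377.9 N, T_R = 473.9 N

ΣF_x = 0: −T_L·cos58° + T_R·cos65° = 0 → T_R = 1.2539·T_L.
ΣF_y = 0: T_L·sin58° + T_R·sin65° = 750.
Substitute: T_L·(0.848048 + 1.2539·0.906308) = 750 → T_L = 377.935 ≈ 377.9 N.
Then T_R = 1.2539 × 377.935 = 473.9 N.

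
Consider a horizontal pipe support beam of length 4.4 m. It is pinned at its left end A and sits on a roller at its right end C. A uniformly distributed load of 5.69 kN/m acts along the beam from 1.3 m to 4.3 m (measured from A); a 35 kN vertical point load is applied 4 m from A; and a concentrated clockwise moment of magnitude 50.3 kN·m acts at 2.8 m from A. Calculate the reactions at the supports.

Resultant of the distributed load: 5.69 × 3 = 17.07 kN at 2.8 m from A.
Moments about A: C_y·4.4 − (5.69·3)·2.8 − 35·4 − 50.3 = 0 → C_y = 238.096/4.4 = 54.1127 ≈ 54.11 kN.
ΣF_y = 0: A_y + 54.1127 − 5.69·3 − 35 = 0 → A_y = -2.043 kN.
ΣF_x = 0: no horizontal applied forces, so A_x = 0.

A_x = 0, A_y = -2.043 kN, C_y = 54.11 kN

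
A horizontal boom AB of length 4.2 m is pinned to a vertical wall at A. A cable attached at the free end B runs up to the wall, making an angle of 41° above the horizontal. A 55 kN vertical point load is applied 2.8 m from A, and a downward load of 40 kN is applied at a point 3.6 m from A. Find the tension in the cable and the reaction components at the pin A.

ΣM about A: T·sin41°·4.2 − 55·2.8 − 40·3.6 = 0 → T = 298/(4.2·0.656059) = 108.149 ≈ 108.1 kN.
ΣF_x = 0: A_x − T·cos41° = 0 → A_x = 108.149 × 0.75471 = 81.62 kN.
ΣF_y = 0: A_y + T·sin41° − 55 − 40 = 0 → A_y = 95 − 108.149 × 0.656059 = 24.05 kN.

T = 108.1 kN, A_x = 81.62 kN, A_y = 24.05 kN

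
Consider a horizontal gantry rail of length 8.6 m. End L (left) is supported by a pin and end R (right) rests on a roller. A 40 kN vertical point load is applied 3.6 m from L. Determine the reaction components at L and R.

Taking moments about L: R_y·8.6 − 40·3.6 = 0 → R_y = 144/8.6 = 16.7442 ≈ 16.74 kN.
ΣF_y = 0: L_y + 16.7442 − 40 = 0 → L_y = 23.26 kN.
ΣF_x = 0: no horizontal applied forces, so L_x = 0.

L_x = 0, L_y = 23.26 kN, R_y = 16.74 kN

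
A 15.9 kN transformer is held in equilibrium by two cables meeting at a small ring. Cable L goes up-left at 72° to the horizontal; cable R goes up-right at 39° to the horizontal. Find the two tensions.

ΣF_x = 0: −T_L·cos72° + T_R·cos39° = 0 → T_R = 0.397631·T_L.
ΣF_y = 0: T_L·sin72° + T_R·sin39° = 15.9.
Substitute: T_L·(0.951057 + 0.397631·0.62932) = 15.9 → T_L = 13.2357 ≈ 13.24 kN.
Then T_R = 0.397631 × 13.2357 = 5.263 kN.

T_L = 13.24 kN, T_R = 5.263 kN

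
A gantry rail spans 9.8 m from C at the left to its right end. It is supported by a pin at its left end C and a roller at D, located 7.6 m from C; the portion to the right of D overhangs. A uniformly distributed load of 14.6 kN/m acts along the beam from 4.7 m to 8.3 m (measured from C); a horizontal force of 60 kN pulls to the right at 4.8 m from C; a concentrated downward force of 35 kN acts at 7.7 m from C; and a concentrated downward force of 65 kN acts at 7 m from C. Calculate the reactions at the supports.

Resultant of the distributed load: 14.6 × 3.6 = 52.56 kN at 6.5 m from C.
Moments about C: D_y·7.6 − (14.6·3.6)·6.5 − 35·7.7 − 65·7 = 0 → D_y = 1066.14/7.6 = 140.282 ≈ 140.3 kN.
ΣF_y = 0: C_y + 140.282 − 14.6·3.6 − 35 − 65 = 0 → C_y = 12.28 kN.
ΣF_x = 0: C_x + 60 = 0 → C_x = -60.00 kN.

C_x = -60.00 kN, C_y = 12.28 kN, D_y = 140.3 kN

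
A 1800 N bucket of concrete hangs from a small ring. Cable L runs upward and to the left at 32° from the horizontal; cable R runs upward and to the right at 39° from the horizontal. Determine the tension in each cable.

T_L = 1479 N, T_R = 1614 N

ΣF_x = 0: −T_L·cos32° + T_R·cos39° = 0 → T_R = 1.09123·T_L.
ΣF_y = 0: T_L·sin32° + T_R·sin39° = 1800.
Substitute: T_L·(0.529919 + 1.09123·0.62932) = 1800 → T_L = 1479.47 ≈ 1479 N.
Then T_R = 1.09123 × 1479.47 = 1614 N.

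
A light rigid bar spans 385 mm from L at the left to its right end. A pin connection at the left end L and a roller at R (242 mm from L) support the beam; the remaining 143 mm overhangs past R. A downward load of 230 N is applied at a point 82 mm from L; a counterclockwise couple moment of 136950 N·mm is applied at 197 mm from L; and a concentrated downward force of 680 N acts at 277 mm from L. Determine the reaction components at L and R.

L_x = 0, L_y = 619.6 N, R_y = 290.4 N

Moments about L: R_y·242 − 230·82 + 136950 − 680·277 = 0 → R_y = 70270/242 = 290.372 ≈ 290.4 N.
ΣF_y = 0: L_y + 290.372 − 230 − 680 = 0 → L_y = 619.6 N.
ΣF_x = 0: no horizontal applied forces, so L_x = 0.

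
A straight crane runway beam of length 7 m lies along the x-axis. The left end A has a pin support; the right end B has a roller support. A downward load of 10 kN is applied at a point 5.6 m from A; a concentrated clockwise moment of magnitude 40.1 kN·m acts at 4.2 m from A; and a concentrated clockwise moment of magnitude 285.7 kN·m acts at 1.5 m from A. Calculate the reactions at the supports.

A_x = 0, A_y = -44.54 kN, B_y = 54.54 kN

Taking moments about A: B_y·7 − 10·5.6 − 40.1 − 285.7 = 0 → B_y = 381.8/7 = 54.5429 ≈ 54.54 kN.
ΣF_y = 0: A_y + 54.5429 − 10 = 0 → A_y = -44.54 kN.
ΣF_x = 0: no horizontal applied forces, so A_x = 0.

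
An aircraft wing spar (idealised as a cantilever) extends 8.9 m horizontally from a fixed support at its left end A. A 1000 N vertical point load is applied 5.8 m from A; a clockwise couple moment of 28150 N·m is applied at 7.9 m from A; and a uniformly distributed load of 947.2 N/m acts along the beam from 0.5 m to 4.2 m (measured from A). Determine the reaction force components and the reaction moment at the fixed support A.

A_x = 0, A_y = 4505 N, M_A = 42190 N·m

Resultant of the distributed load: 947.2 × 3.7 = 3504.64 N at 2.35 m from A.
ΣF_x = 0: A_x = 0.
ΣF_y = 0: A_y − 1000 − 947.2·3.7 = 0 → A_y = 4505 N.
ΣM about A: M_A − 1000·5.8 − 28150 − (947.2·3.7)·2.35 = 0 → M_A = 42190 N·m.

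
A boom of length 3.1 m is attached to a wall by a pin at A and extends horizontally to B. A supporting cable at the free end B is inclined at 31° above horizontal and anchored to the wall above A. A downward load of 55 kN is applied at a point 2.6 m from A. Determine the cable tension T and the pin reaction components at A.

T = 89.56 kN, A_x = 76.77 kN, A_y = 8.871 kN

ΣM about A: T·sin31°·3.1 − 55·2.6 = 0 → T = 143/(3.1·0.515038) = 89.5643 ≈ 89.56 kN.
ΣF_x = 0: A_x − T·cos31° = 0 → A_x = 89.5643 × 0.857167 = 76.77 kN.
ΣF_y = 0: A_y + T·sin31° − 55 = 0 → A_y = 55 − 89.5643 × 0.515038 = 8.871 kN.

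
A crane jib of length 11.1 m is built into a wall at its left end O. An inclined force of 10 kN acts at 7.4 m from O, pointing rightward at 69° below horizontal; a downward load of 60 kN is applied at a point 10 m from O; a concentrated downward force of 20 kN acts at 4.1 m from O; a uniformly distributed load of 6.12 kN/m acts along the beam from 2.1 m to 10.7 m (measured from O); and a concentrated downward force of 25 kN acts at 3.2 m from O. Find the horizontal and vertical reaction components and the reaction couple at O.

Resultant of the distributed load: 6.12 × 8.6 = 52.632 kN at 6.4 m from O.
ΣF_x = 0: O_x + 10·cos69° = 0 → O_x = -3.584 kN.
ΣF_y = 0: O_y − 10·sin69° − 60 − 20 − 6.12·8.6 − 25 = 0 → O_y = 167.0 kN.
ΣM about O: M_O − 10·sin69°·7.4 − 60·10 − 20·4.1 − (6.12·8.6)·6.4 − 25·3.2 = 0 → M_O = 1168 kN·m.

O_x = -3.584 kN, O_y = 167.0 kN, M_O = 1168 kN·m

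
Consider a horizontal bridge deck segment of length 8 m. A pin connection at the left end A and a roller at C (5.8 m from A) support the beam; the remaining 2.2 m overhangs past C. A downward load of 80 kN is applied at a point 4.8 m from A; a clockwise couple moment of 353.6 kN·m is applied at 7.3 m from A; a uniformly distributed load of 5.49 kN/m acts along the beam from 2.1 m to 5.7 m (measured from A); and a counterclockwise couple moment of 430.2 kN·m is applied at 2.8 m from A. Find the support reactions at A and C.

Resultant of the distributed load: 5.49 × 3.6 = 19.764 kN at 3.9 m from A.
Taking moments about A: C_y·5.8 − 80·4.8 − 353.6 − (5.49·3.6)·3.9 + 430.2 = 0 → C_y = 384.4796/5.8 = 66.2896 ≈ 66.29 kN.
ΣF_y = 0: A_y + 66.2896 − 80 − 5.49·3.6 = 0 → A_y = 33.47 kN.
ΣF_x = 0: no horizontal applied forces, so A_x = 0.

A_x = 0, A_y = 33.47 kN, C_y = 66.29 kN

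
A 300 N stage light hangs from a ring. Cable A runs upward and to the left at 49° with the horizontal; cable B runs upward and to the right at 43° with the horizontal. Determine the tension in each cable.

T_A = 219.5 N, T_B = 196.9 N

ΣF_x = 0: −T_A·cos49° + T_B·cos43° = 0 → T_B = 0.897048·T_A.
ΣF_y = 0: T_A·sin49° + T_B·sin43° = 300.
Substitute: T_A·(0.75471 + 0.897048·0.681998) = 300 → T_A = 219.54 ≈ 219.5 N.
Then T_B = 0.897048 × 219.54 = 196.9 N.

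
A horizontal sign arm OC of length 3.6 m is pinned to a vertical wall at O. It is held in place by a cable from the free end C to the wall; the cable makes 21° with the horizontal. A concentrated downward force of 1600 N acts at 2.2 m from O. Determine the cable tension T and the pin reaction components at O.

ΣM about O: T·sin21°·3.6 − 1600·2.2 = 0 → T = 3520/(3.6·0.358368) = 2728.42 ≈ 2728 N.
ΣF_x = 0: O_x − T·cos21° = 0 → O_x = 2728.42 × 0.93358 = 2547 N.
ΣF_y = 0: O_y + T·sin21° − 1600 = 0 → O_y = 1600 − 2728.42 × 0.358368 = 622.2 N.

T = 2728 N, O_x = 2547 N, O_y = 622.2 N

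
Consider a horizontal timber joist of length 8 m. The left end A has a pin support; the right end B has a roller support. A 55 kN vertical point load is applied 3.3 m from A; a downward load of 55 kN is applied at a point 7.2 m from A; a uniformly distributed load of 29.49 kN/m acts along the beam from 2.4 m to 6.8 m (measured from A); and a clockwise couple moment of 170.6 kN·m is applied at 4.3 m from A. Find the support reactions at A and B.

Resultant of the distributed load: 29.49 × 4.4 = 129.756 kN at 4.6 m from A.
Moments about A: B_y·8 − 55·3.3 − 55·7.2 − (29.49·4.4)·4.6 − 170.6 = 0 → B_y = 1344.9776/8 = 168.122 ≈ 168.1 kN.
ΣF_y = 0: A_y + 168.122 − 55 − 55 − 29.49·4.4 = 0 → A_y = 71.63 kN.
ΣF_x = 0: no horizontal applied forces, so A_x = 0.

A_x = 0, A_y = 71.63 kN, B_y = 168.1 kN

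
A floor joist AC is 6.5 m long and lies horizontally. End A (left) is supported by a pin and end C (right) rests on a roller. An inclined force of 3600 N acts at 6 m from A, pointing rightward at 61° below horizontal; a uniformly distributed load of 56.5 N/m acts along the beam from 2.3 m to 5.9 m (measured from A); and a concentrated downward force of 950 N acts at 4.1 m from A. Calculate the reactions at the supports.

A_x = -1745 N, A_y = 668.1 N, C_y = 3634 N

Resultant of the distributed load: 56.5 × 3.6 = 203.4 N at 4.1 m from A.
Moments about A: C_y·6.5 − 3600·sin61°·6 − (56.5·3.6)·4.1 − 950·4.1 = 0 → C_y = 23620.7/6.5 = 3633.95 ≈ 3634 N.
ΣF_y = 0: A_y + 3633.95 − 3600·sin61° − 56.5·3.6 − 950 = 0 → A_y = 668.1 N.
ΣF_x = 0: A_x + 3600·cos61° = 0 → A_x = -1745 N.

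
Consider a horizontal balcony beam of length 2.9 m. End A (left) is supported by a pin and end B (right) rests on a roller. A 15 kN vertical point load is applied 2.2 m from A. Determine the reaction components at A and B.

A_x = 0, A_y = 3.621 kN, B_y = 11.38 kN

ΣM about A: B_y·2.9 − 15·2.2 = 0 → B_y = 33/2.9 = 11.3793 ≈ 11.38 kN.
ΣF_y = 0: A_y + 11.3793 − 15 = 0 → A_y = 3.621 kN.
ΣF_x = 0: no horizontal applied forces, so A_x = 0.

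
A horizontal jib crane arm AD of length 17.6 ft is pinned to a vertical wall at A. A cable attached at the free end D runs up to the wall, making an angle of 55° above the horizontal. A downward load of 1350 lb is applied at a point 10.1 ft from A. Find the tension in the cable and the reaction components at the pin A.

ΣM about A: T·sin55°·17.6 − 1350·10.1 = 0 → T = 13635/(17.6·0.819152) = 945.754 ≈ 945.8 lb.
ΣF_x = 0: A_x − T·cos55° = 0 → A_x = 945.754 × 0.573576 = 542.5 lb.
ΣF_y = 0: A_y + T·sin55° − 1350 = 0 → A_y = 1350 − 945.754 × 0.819152 = 575.3 lb.

T = 945.8 lb, A_x = 542.5 lb, A_y = 575.3 lb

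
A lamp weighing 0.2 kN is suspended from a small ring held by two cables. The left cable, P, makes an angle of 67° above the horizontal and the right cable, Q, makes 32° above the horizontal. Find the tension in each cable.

ΣF_x = 0: −T_P·cos67° + T_Q·cos32° = 0 → T_Q = 0.460742·T_P.
ΣF_y = 0: T_P·sin67° + T_Q·sin32° = 0.2.
Substitute: T_P·(0.920505 + 0.460742·0.529919) = 0.2 → T_P = 0.171724 ≈ 0.1717 kN.
Then T_Q = 0.460742 × 0.171724 = 0.07912 kN.

T_P = 0.1717 kN, T_Q = 0.07912 kN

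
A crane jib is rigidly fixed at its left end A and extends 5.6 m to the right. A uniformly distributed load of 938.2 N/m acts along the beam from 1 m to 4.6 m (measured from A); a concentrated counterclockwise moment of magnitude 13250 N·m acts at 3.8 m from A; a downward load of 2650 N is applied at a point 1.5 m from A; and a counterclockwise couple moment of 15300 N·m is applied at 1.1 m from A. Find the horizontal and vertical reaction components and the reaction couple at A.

A_x = 0, A_y = 6028 N, M_A = -15120 N·m

Resultant of the distributed load: 938.2 × 3.6 = 3377.52 N at 2.8 m from A.
ΣF_x = 0: A_x = 0.
ΣF_y = 0: A_y − 938.2·3.6 − 2650 = 0 → A_y = 6028 N.
ΣM about A: M_A − (938.2·3.6)·2.8 + 13250 − 2650·1.5 + 15300 = 0 → M_A = -15120 N·m.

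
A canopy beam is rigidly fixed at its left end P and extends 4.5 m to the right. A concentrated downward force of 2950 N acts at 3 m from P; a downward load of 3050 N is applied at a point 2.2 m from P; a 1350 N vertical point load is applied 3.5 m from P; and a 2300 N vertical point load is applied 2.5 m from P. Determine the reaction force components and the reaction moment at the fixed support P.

P_x = 0, P_y = 9650 N, M_P = 26040 N·m

ΣF_x = 0: P_x = 0.
ΣF_y = 0: P_y − 2950 − 3050 − 1350 − 2300 = 0 → P_y = 9650 N.
ΣM about P: M_P − 2950·3 − 3050·2.2 − 1350·3.5 − 2300·2.5 = 0 → M_P = 26040 N·m.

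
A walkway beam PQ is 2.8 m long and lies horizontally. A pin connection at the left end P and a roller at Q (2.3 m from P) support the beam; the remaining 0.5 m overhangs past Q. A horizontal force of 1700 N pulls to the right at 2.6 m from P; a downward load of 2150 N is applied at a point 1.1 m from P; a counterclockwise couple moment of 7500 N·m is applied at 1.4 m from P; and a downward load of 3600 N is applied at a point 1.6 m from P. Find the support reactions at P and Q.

P_x = -1700 N, P_y = 5478 N, Q_y = 271.7 N

Moments about P: Q_y·2.3 − 2150·1.1 + 7500 − 3600·1.6 = 0 → Q_y = 625/2.3 = 271.739 ≈ 271.7 N.
ΣF_y = 0: P_y + 271.739 − 2150 − 3600 = 0 → P_y = 5478 N.
ΣF_x = 0: P_x + 1700 = 0 → P_x = -1700 N.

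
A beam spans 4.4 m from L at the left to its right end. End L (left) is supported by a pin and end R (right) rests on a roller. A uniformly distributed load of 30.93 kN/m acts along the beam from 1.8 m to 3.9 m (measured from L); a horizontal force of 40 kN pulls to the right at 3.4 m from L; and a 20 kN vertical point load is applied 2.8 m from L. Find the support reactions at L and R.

Resultant of the distributed load: 30.93 × 2.1 = 64.953 kN at 2.85 m from L.
Moments about L: R_y·4.4 − (30.93·2.1)·2.85 − 20·2.8 = 0 → R_y = 241.11605/4.4 = 54.7991 ≈ 54.80 kN.
ΣF_y = 0: L_y + 54.7991 − 30.93·2.1 − 20 = 0 → L_y = 30.15 kN.
ΣF_x = 0: L_x + 40 = 0 → L_x = -40.00 kN.

L_x = -40.00 kN, L_y = 30.15 kN, R_y = 54.80 kN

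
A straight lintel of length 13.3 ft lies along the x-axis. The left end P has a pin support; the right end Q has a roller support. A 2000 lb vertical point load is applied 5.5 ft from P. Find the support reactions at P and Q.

ΣM about P: Q_y·13.3 − 2000·5.5 = 0 → Q_y = 11000/13.3 = 827.068 ≈ 827.1 lb.
ΣF_y = 0: P_y + 827.068 − 2000 = 0 → P_y = 1173 lb.
ΣF_x = 0: no horizontal applied forces, so P_x = 0.

P_x = 0, P_y = 1173 lb, Q_y = 827.1 lb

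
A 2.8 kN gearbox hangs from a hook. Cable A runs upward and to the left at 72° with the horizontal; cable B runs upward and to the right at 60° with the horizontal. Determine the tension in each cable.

ΣF_x = 0: −T_A·cos72° + T_B·cos60° = 0 → T_B = 0.618034·T_A.
ΣF_y = 0: T_A·sin72° + T_B·sin60° = 2.8.
Substitute: T_A·(0.951057 + 0.618034·0.866025) = 2.8 → T_A = 1.88389 ≈ 1.884 kN.
Then T_B = 0.618034 × 1.88389 = 1.164 kN.

T_A = 1.884 kN, T_B = 1.164 kN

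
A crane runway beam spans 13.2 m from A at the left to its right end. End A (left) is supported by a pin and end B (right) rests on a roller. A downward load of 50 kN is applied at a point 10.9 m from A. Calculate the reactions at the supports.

ΣM about A: B_y·13.2 − 50·10.9 = 0 → B_y = 545/13.2 = 41.2879 ≈ 41.29 kN.
ΣF_y = 0: A_y + 41.2879 − 50 = 0 → A_y = 8.712 kN.
ΣF_x = 0: no horizontal applied forces, so A_x = 0.

A_x = 0, A_y = 8.712 kN, B_y = 41.29 kN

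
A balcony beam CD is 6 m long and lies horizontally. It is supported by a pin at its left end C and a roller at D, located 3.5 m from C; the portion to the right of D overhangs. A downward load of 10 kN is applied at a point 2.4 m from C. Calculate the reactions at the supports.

C_x = 0, C_y = 3.143 kN, D_y = 6.857 kN

Taking moments about C: D_y·3.5 − 10·2.4 = 0 → D_y = 24/3.5 = 6.85714 ≈ 6.857 kN.
ΣF_y = 0: C_y + 6.85714 − 10 = 0 → C_y = 3.143 kN.
ΣF_x = 0: no horizontal applied forces, so C_x = 0.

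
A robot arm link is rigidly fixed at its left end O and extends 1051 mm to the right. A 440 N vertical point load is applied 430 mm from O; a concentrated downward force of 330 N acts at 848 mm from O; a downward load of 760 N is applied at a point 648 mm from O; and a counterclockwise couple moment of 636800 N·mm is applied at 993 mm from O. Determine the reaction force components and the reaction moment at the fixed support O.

ΣF_x = 0: O_x = 0.
ΣF_y = 0: O_y − 440 − 330 − 760 = 0 → O_y = 1530 N.
ΣM about O: M_O − 440·430 − 330·848 − 760·648 + 636800 = 0 → M_O = 324700 N·mm.

O_x = 0, O_y = 1530 N, M_O = 324700 N·mm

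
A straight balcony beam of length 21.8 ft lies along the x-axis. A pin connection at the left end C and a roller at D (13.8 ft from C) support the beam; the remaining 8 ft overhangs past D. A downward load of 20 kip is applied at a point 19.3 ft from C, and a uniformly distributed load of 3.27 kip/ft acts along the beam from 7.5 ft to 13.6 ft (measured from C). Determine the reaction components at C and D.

Resultant of the distributed load: 3.27 × 6.1 = 19.947 kip at 10.55 ft from C.
ΣM about C: D_y·13.8 − 20·19.3 − (3.27·6.1)·10.55 = 0 → D_y = 596.44085/13.8 = 43.2204 ≈ 43.22 kip.
ΣF_y = 0: C_y + 43.2204 − 20 − 3.27·6.1 = 0 → C_y = -3.273 kip.
ΣF_x = 0: no horizontal applied forces, so C_x = 0.

C_x = 0, C_y = -3.273 kip, D_y = 43.22 kip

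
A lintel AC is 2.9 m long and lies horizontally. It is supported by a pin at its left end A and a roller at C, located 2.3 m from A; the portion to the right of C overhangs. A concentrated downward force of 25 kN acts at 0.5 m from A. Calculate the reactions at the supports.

Moments about A: C_y·2.3 − 25·0.5 = 0 → C_y = 12.5/2.3 = 5.43478 ≈ 5.435 kN.
ΣF_y = 0: A_y + 5.43478 − 25 = 0 → A_y = 19.57 kN.
ΣF_x = 0: no horizontal applied forces, so A_x = 0.

A_x = 0, A_y = 19.57 kN, C_y = 5.435 kN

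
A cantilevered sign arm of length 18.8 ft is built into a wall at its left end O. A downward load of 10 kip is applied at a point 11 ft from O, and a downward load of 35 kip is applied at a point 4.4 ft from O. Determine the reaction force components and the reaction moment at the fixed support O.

O_x = 0, O_y = 45.00 kip, M_O = 264.0 kip·ft

ΣF_x = 0: O_x = 0.
ΣF_y = 0: O_y − 10 − 35 = 0 → O_y = 45.00 kip.
ΣM about O: M_O − 10·11 − 35·4.4 = 0 → M_O = 264.0 kip·ft.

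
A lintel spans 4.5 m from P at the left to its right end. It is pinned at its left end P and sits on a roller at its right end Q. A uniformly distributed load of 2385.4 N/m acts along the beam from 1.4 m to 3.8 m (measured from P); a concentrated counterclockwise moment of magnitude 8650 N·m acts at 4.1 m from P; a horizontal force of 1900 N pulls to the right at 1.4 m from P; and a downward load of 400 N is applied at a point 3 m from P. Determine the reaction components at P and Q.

Resultant of the distributed load: 2385.4 × 2.4 = 5724.96 N at 2.6 m from P.
ΣM about P: Q_y·4.5 − (2385.4·2.4)·2.6 + 8650 − 400·3 = 0 → Q_y = 7434.896/4.5 = 1652.2 ≈ 1652 N.
ΣF_y = 0: P_y + 1652.2 − 2385.4·2.4 − 400 = 0 → P_y = 4473 N.
ΣF_x = 0: P_x + 1900 = 0 → P_x = -1900 N.

P_x = -1900 N, P_y = 4473 N, Q_y = 1652 N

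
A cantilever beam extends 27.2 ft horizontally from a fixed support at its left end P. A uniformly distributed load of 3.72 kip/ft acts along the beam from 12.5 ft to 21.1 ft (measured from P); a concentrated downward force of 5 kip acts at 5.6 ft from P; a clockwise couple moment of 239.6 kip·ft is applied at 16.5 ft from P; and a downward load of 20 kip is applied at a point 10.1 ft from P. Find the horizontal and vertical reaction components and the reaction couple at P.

Resultant of the distributed load: 3.72 × 8.6 = 31.992 kip at 16.8 ft from P.
ΣF_x = 0: P_x = 0.
ΣF_y = 0: P_y − 3.72·8.6 − 5 − 20 = 0 → P_y = 56.99 kip.
ΣM about P: M_P − (3.72·8.6)·16.8 − 5·5.6 − 239.6 − 20·10.1 = 0 → M_P = 1007 kip·ft.

P_x = 0, P_y = 56.99 kip, M_P = 1007 kip·ft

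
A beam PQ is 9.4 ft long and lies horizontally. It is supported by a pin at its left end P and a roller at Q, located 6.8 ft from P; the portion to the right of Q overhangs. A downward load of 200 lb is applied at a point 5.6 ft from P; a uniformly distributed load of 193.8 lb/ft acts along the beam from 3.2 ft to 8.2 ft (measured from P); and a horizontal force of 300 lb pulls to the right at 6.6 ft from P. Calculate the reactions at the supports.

Resultant of the distributed load: 193.8 × 5 = 969 lb at 5.7 ft from P.
Moments about P: Q_y·6.8 − 200·5.6 − (193.8·5)·5.7 = 0 → Q_y = 6643.3/6.8 = 976.956 ≈ 977.0 lb.
ΣF_y = 0: P_y + 976.956 − 200 − 193.8·5 = 0 → P_y = 192.0 lb.
ΣF_x = 0: P_x + 300 = 0 → P_x = -300.0 lb.

P_x = -300.0 lb, P_y = 192.0 lb, Q_y = 977.0 lb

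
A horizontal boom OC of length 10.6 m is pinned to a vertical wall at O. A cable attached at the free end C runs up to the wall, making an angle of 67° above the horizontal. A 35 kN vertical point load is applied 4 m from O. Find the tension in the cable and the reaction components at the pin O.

T = 14.35 kN, O_x = 5.606 kN, O_y = 21.79 kN

ΣM about O: T·sin67°·10.6 − 35·4 = 0 → T = 140/(10.6·0.920505) = 14.3482 ≈ 14.35 kN.
ΣF_x = 0: O_x − T·cos67° = 0 → O_x = 14.3482 × 0.390731 = 5.606 kN.
ΣF_y = 0: O_y + T·sin67° − 35 = 0 → O_y = 35 − 14.3482 × 0.920505 = 21.79 kN.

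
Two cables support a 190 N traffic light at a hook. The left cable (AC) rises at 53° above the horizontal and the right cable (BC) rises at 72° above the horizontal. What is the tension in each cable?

T_AC = 71.68 N, T_BC = 139.6 N

ΣF_x = 0: −T_AC·cos53° + T_BC·cos72° = 0 → T_BC = 1.94751·T_AC.
ΣF_y = 0: T_AC·sin53° + T_BC·sin72° = 190.
Substitute: T_AC·(0.798636 + 1.94751·0.951057) = 190 → T_AC = 71.6757 ≈ 71.68 N.
Then T_BC = 1.94751 × 71.6757 = 139.6 N.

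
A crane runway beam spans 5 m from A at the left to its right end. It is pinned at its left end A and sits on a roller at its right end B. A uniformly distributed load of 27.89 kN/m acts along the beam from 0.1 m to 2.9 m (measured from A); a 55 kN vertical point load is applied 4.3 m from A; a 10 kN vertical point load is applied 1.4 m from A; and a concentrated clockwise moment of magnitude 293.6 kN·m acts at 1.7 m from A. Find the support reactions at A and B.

Resultant of the distributed load: 27.89 × 2.8 = 78.092 kN at 1.5 m from A.
ΣM about A: B_y·5 − (27.89·2.8)·1.5 − 55·4.3 − 10·1.4 − 293.6 = 0 → B_y = 661.238/5 = 132.248 ≈ 132.2 kN.
ΣF_y = 0: A_y + 132.248 − 27.89·2.8 − 55 − 10 = 0 → A_y = 10.84 kN.
ΣF_x = 0: no horizontal applied forces, so A_x = 0.

A_x = 0, A_y = 10.84 kN, B_y = 132.2 kN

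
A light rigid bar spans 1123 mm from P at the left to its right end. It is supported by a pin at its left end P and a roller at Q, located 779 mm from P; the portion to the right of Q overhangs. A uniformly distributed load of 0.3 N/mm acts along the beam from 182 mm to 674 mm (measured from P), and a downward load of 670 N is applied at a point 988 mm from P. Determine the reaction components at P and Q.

Resultant of the distributed load: 0.3 × 492 = 147.6 N at 428 mm from P.
Moments about P: Q_y·779 − (0.3·492)·428 − 670·988 = 0 → Q_y = 725132.8/779 = 930.851 ≈ 930.9 N.
ΣF_y = 0: P_y + 930.851 − 0.3·492 − 670 = 0 → P_y = -113.3 N.
ΣF_x = 0: no horizontal applied forces, so P_x = 0.

P_x = 0, P_y = -113.3 N, Q_y = 930.9 N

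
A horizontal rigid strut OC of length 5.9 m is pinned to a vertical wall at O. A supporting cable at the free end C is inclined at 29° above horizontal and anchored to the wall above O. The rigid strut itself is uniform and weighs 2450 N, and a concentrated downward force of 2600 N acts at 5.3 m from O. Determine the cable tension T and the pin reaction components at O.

T = 7344 N, O_x = 6423 N, O_y = 1489 N

ΣM about O: T·sin29°·5.9 − 2450·2.95 − 2600·5.3 = 0 → T = 21007.5/(5.9·0.48481) = 7344.31 ≈ 7344 N.
ΣF_x = 0: O_x − T·cos29° = 0 → O_x = 7344.31 × 0.87462 = 6423 N.
ΣF_y = 0: O_y + T·sin29° − 2450 − 2600 = 0 → O_y = 5050 − 7344.31 × 0.48481 = 1489 N.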